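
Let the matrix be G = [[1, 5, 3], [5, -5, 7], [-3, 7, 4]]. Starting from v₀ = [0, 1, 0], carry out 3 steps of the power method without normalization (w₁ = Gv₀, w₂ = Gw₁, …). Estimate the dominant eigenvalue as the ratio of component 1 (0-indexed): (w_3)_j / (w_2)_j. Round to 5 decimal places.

w1 = Gv₀ = (5, -5, 7)
w2 = Gw1 = (1, 99, -22)
w3 = Gw2 = (430, -644, 602)
Ratio at component: -644 / 99 = -6.50505

λ ≈ -6.50505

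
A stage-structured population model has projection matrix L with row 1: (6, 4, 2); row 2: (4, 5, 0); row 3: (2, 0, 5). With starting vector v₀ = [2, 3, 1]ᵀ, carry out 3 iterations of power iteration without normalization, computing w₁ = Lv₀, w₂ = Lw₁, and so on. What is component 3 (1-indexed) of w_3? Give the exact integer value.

1017

w1 = Lv₀ = (6·2 + 4·3 + 2·1; 4·2 + 5·3 + 0·1; 2·2 + 0·3 + 5·1) = (26, 23, 9)
w2 = Lw1 = (6·26 + 4·23 + 2·9; 4·26 + 5·23 + 0·9; 2·26 + 0·23 + 5·9) = (266, 219, 97)
w3 = Lw2 = (2666, 2159, 1017)
The requested component of w3 is 1017.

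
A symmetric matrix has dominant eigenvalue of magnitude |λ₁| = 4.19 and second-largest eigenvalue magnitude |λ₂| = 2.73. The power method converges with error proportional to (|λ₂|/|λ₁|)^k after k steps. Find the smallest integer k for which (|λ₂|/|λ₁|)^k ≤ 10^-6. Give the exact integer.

33

|λ₂/λ₁| = 2.73/4.19 = 0.65155
Need k ≥ ln(10^-6) / ln(0.65155) = -13.8155 / -0.4284 ≈ 32.249
Smallest integer k satisfying the bound: 33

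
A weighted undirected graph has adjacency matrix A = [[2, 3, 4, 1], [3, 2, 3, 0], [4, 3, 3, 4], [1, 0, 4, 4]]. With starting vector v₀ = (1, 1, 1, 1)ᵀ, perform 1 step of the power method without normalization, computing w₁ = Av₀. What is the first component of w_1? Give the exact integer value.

w1 = Av₀ = (10, 8, 14, 9)
The requested component of w1 is 10.

10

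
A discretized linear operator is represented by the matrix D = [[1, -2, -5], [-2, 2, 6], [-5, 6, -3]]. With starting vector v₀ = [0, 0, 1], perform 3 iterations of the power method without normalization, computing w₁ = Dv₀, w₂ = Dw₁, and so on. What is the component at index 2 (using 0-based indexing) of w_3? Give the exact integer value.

w1 = Dv₀ = (-5, 6, -3)
w2 = Dw1 = (-2, 4, 70)
w3 = Dw2 = (-360, 432, -176)
The requested component of w3 is -176.

-176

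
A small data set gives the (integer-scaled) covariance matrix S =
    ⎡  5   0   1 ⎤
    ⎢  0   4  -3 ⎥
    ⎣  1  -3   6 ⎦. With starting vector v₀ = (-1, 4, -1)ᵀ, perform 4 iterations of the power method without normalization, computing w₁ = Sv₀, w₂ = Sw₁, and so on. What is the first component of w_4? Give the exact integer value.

-3620

w1 = Sv₀ = (5·(-1) + 0·4 + 1·(-1); 0·(-1) + 4·4 + (-3)·(-1); 1·(-1) + (-3)·4 + 6·(-1)) = (-6, 19, -19)
w2 = Sw1 = (5·(-6) + 0·19 + 1·(-19); 0·(-6) + 4·19 + (-3)·(-19); 1·(-6) + (-3)·19 + 6·(-19)) = (-49, 133, -177)
w3 = Sw2 = (-422, 1063, -1510)
w4 = Sw3 = (-3620, 8782, -12671)
The requested component of w4 is -3620.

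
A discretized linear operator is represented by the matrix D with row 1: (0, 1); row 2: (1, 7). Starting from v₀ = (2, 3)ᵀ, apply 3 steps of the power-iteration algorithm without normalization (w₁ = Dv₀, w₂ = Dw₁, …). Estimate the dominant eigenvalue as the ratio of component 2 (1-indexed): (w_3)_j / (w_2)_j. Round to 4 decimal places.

w1 = Dv₀ = (0·2 + 1·3; 1·2 + 7·3) = (3, 23)
w2 = Dw1 = (0·3 + 1·23; 1·3 + 7·23) = (23, 164)
w3 = Dw2 = (164, 1171)
Ratio at component: 1171 / 164 = 7.1402

λ ≈ 7.1402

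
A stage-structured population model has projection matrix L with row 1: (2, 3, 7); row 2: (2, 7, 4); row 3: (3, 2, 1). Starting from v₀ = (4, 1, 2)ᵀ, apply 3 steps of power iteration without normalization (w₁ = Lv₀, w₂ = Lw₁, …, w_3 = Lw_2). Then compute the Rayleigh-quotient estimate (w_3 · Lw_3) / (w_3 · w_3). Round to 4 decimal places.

w1 = Lv₀ = (25, 23, 16)
w2 = Lw1 = (231, 275, 137)
w3 = Lw2 = (2246, 2935, 1380)
Lw3 = (22957, 30557, 13988)
w3·Lw3 = 2246·22957 + 2935·30557 + 1380·13988 = 160549657; w3·w3 = 2246·2246 + 2935·2935 + 1380·1380 = 15563141
λ ≈ 160549657/15563141 = 10.3160

λ ≈ 10.3160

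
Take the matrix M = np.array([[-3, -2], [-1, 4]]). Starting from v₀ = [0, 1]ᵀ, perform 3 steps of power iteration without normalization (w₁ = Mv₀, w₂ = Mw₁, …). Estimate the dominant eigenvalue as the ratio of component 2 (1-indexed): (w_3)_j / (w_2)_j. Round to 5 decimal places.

4.11111

w1 = Mv₀ = ((-3)·0 + (-2)·1; (-1)·0 + 4·1) = (-2, 4)
w2 = Mw1 = ((-3)·(-2) + (-2)·4; (-1)·(-2) + 4·4) = (-2, 18)
w3 = Mw2 = (-30, 74)
Ratio at component: 74 / 18 = 4.11111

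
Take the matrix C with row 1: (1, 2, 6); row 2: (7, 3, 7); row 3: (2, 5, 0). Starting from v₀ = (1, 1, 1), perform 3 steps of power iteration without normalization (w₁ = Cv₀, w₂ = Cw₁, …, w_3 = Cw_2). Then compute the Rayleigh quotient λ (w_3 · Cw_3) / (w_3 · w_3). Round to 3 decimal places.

w1 = Cv₀ = (1·1 + 2·1 + 6·1; 7·1 + 3·1 + 7·1; 2·1 + 5·1 + 0·1) = (9, 17, 7)
w2 = Cw1 = (1·9 + 2·17 + 6·7; 7·9 + 3·17 + 7·7; 2·9 + 5·17 + 0·7) = (85, 163, 103)
w3 = Cw2 = (1029, 1805, 985)
Cw3 = (10549, 19513, 11083)
w3·Cw3 = 1029·10549 + 1805·19513 + 985·11083 = 56992641; w3·w3 = 1029·1029 + 1805·1805 + 985·985 = 5287091
λ ≈ 56992641/5287091 = 10.780

10.780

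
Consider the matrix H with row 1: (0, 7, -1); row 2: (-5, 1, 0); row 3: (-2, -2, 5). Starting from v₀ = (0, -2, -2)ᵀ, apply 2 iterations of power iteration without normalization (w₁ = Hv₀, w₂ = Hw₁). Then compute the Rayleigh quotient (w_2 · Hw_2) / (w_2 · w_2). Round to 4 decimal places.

0.7692

w1 = Hv₀ = (-12, -2, -6)
w2 = Hw1 = (-8, 58, -2)
Hw2 = (408, 98, -110)
w2·Hw2 = (-8)·408 + 58·98 + (-2)·(-110) = 2640; w2·w2 = (-8)·(-8) + 58·58 + (-2)·(-2) = 3432
λ ≈ 2640/3432 = 0.7692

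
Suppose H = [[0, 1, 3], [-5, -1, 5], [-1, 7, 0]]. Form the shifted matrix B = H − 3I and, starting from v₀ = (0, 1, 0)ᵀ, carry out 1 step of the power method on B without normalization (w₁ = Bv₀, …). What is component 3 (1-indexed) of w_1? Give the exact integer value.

B = H − 3I has rows (-3, 1, 3); (-5, -4, 5); (-1, 7, -3)
w1 = Bv₀ = ((-3)·0 + 1·1 + 3·0; (-5)·0 + (-4)·1 + 5·0; (-1)·0 + 7·1 + (-3)·0) = (1, -4, 7)
Requested component of w1: 7

7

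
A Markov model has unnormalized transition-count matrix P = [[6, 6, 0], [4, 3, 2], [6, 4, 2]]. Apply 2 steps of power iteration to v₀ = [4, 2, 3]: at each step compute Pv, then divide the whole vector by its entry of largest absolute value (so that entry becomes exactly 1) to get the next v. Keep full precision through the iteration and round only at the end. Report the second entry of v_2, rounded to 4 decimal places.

0.7525

Pv0 = (36.00000, 28.00000, 38.00000); divide by 38.00000 → v1 = (0.94737, 0.73684, 1.00000)
Pv1 = (10.10526, 8.00000, 10.63158); divide by 10.63158 → v2 = (0.95050, 0.75248, 1.00000)
Requested entry of v2: 304/404 = 0.7525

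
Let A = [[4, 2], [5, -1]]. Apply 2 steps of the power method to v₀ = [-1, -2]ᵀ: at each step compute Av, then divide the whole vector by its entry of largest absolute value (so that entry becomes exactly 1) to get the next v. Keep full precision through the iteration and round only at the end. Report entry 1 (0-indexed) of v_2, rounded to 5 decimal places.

0.97368

Av0 = (-8.000000, -3.000000); divide by -8.000000 → v1 = (1.000000, 0.375000)
Av1 = (4.750000, 4.625000); divide by 4.750000 → v2 = (1.000000, 0.973684)
Requested entry of v2: -37/-38 = 0.97368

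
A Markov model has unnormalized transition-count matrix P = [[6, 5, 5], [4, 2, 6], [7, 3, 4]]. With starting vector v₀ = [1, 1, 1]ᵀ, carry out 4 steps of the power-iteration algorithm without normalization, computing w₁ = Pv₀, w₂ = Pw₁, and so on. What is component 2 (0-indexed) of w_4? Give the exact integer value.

w1 = Pv₀ = (16, 12, 14)
w2 = Pw1 = (226, 172, 204)
w3 = Pw2 = (3236, 2472, 2914)
w4 = Pw3 = (46346, 35372, 41724)
The requested component of w4 is 41724.

41724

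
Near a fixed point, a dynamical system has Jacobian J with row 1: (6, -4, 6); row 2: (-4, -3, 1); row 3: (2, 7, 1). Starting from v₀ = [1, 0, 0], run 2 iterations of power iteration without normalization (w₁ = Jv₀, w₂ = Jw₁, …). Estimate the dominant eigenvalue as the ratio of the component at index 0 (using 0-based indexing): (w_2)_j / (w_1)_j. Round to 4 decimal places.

10.6667

w1 = Jv₀ = (6·1 + (-4)·0 + 6·0; (-4)·1 + (-3)·0 + 1·0; 2·1 + 7·0 + 1·0) = (6, -4, 2)
w2 = Jw1 = (6·6 + (-4)·(-4) + 6·2; (-4)·6 + (-3)·(-4) + 1·2; 2·6 + 7·(-4) + 1·2) = (64, -10, -14)
Ratio at component: 64 / 6 = 10.6667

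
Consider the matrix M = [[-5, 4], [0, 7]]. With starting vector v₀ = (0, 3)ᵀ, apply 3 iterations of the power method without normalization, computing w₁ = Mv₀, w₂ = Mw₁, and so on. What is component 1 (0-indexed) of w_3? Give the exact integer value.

w1 = Mv₀ = ((-5)·0 + 4·3; 0·0 + 7·3) = (12, 21)
w2 = Mw1 = ((-5)·12 + 4·21; 0·12 + 7·21) = (24, 147)
w3 = Mw2 = (468, 1029)
The requested component of w3 is 1029.

1029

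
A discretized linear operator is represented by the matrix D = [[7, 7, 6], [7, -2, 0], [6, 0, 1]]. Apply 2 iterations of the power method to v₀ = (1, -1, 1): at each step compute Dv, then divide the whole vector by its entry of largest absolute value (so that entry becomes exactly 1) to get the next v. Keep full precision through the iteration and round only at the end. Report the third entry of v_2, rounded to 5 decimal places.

Dv0 = (6.000000, 9.000000, 7.000000); divide by 9.000000 → v1 = (0.666667, 1.000000, 0.777778)
Dv1 = (16.333333, 2.666667, 4.777778); divide by 16.333333 → v2 = (1.000000, 0.163265, 0.292517)
Requested entry of v2: 43/147 = 0.29252

0.29252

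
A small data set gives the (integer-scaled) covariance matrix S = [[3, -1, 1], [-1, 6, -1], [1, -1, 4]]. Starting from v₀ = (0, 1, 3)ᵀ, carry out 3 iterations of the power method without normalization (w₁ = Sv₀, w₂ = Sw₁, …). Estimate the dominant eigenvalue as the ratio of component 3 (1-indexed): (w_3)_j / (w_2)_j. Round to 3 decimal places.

4.209

w1 = Sv₀ = (2, 3, 11)
w2 = Sw1 = (14, 5, 43)
w3 = Sw2 = (80, -27, 181)
Ratio at component: 181 / 43 = 4.209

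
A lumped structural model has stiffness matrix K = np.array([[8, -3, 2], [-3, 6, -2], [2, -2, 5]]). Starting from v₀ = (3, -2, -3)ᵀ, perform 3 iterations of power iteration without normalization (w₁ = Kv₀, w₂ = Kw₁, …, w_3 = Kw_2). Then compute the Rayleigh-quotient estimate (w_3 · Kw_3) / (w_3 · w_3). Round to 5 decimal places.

w1 = Kv₀ = (8·3 + (-3)·(-2) + 2·(-3); (-3)·3 + 6·(-2) + (-2)·(-3); 2·3 + (-2)·(-2) + 5·(-3)) = (24, -15, -5)
w2 = Kw1 = (8·24 + (-3)·(-15) + 2·(-5); (-3)·24 + 6·(-15) + (-2)·(-5); 2·24 + (-2)·(-15) + 5·(-5)) = (227, -152, 53)
w3 = Kw2 = (2378, -1699, 1023)
Kw3 = (26167, -19374, 13269)
w3·Kw3 = 2378·26167 + (-1699)·(-19374) + 1023·13269 = 108715739; w3·w3 = 2378·2378 + (-1699)·(-1699) + 1023·1023 = 9588014
λ ≈ 108715739/9588014 = 11.33871

λ ≈ 11.33871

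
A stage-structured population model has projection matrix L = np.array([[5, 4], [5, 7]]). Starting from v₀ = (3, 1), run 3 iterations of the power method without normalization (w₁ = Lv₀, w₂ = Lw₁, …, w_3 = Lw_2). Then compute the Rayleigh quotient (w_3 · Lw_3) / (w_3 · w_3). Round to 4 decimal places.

w1 = Lv₀ = (19, 22)
w2 = Lw1 = (183, 249)
w3 = Lw2 = (1911, 2658)
Lw3 = (20187, 28161)
w3·Lw3 = 1911·20187 + 2658·28161 = 113429295; w3·w3 = 1911·1911 + 2658·2658 = 10716885
λ ≈ 113429295/10716885 = 10.5842

10.5842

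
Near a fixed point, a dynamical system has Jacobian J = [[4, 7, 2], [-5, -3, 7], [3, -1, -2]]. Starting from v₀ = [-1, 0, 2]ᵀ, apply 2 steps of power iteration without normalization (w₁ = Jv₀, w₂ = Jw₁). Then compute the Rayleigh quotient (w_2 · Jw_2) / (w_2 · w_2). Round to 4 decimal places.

w1 = Jv₀ = (0, 19, -7)
w2 = Jw1 = (119, -106, -5)
Jw2 = (-276, -312, 473)
w2·Jw2 = 119·(-276) + (-106)·(-312) + (-5)·473 = -2137; w2·w2 = 119·119 + (-106)·(-106) + (-5)·(-5) = 25422
λ ≈ -2137/25422 = -0.0841

-0.0841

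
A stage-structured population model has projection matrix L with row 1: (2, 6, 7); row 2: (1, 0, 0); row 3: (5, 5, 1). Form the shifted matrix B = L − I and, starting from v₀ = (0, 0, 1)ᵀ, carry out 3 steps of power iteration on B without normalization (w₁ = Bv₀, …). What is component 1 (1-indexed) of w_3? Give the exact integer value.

294

B = L − I has rows (1, 6, 7); (1, -1, 0); (5, 5, 0)
w1 = Bv₀ = (7, 0, 0)
w2 = Bw1 = (7, 7, 35)
w3 = Bw2 = (294, 0, 70)
Requested component of w3: 294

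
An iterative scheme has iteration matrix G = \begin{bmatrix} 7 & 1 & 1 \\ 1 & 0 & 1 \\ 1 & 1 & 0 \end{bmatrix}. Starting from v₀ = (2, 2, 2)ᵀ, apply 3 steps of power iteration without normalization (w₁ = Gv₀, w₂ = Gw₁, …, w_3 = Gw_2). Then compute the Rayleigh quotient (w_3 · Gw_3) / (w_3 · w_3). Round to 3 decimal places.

7.317

w1 = Gv₀ = (7·2 + 1·2 + 1·2; 1·2 + 0·2 + 1·2; 1·2 + 1·2 + 0·2) = (18, 4, 4)
w2 = Gw1 = (7·18 + 1·4 + 1·4; 1·18 + 0·4 + 1·4; 1·18 + 1·4 + 0·4) = (134, 22, 22)
w3 = Gw2 = (982, 156, 156)
Gw3 = (7186, 1138, 1138)
w3·Gw3 = 982·7186 + 156·1138 + 156·1138 = 7411708; w3·w3 = 982·982 + 156·156 + 156·156 = 1012996
λ ≈ 7411708/1012996 = 7.317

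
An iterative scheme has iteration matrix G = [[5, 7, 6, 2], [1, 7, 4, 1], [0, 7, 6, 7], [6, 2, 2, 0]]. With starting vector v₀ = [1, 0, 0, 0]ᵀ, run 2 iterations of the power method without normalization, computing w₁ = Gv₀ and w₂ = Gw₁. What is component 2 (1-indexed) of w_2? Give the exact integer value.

w1 = Gv₀ = (5·1 + 7·0 + 6·0 + 2·0; 1·1 + 7·0 + 4·0 + 1·0; 0·1 + 7·0 + 6·0 + 7·0; 6·1 + 2·0 + 2·0 + 0·0) = (5, 1, 0, 6)
w2 = Gw1 = (5·5 + 7·1 + 6·0 + 2·6; 1·5 + 7·1 + 4·0 + 1·6; 0·5 + 7·1 + 6·0 + 7·6; 6·5 + 2·1 + 2·0 + 0·6) = (44, 18, 49, 32)
The requested component of w2 is 18.

18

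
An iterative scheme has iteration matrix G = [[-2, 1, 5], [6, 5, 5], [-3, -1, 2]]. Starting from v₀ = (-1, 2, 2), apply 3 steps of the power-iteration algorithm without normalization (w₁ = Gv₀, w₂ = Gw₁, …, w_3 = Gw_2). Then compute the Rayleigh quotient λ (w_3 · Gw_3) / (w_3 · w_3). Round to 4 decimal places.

w1 = Gv₀ = (14, 14, 5)
w2 = Gw1 = (11, 179, -46)
w3 = Gw2 = (-73, 731, -304)
Gw3 = (-643, 1697, -1120)
w3·Gw3 = (-73)·(-643) + 731·1697 + (-304)·(-1120) = 1627926; w3·w3 = (-73)·(-73) + 731·731 + (-304)·(-304) = 632106
λ ≈ 1627926/632106 = 2.5754

2.5754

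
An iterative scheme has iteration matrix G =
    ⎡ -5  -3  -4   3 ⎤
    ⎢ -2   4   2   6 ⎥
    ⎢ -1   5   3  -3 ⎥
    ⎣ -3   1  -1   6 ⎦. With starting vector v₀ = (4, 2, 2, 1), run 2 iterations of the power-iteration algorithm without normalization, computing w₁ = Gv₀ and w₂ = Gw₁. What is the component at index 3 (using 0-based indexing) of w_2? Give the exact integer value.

58

w1 = Gv₀ = (-31, 10, 9, -6)
w2 = Gw1 = (71, 84, 126, 58)
The requested component of w2 is 58.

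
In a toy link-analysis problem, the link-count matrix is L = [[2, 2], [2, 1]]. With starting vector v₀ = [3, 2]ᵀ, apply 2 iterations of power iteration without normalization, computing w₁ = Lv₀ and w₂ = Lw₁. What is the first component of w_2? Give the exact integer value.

w1 = Lv₀ = (2·3 + 2·2; 2·3 + 1·2) = (10, 8)
w2 = Lw1 = (2·10 + 2·8; 2·10 + 1·8) = (36, 28)
The requested component of w2 is 36.

36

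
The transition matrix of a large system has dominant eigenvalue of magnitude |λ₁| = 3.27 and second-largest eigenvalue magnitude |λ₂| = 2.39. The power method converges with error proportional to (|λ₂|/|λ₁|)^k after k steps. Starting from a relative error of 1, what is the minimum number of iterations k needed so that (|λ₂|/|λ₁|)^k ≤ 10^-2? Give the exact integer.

|λ₂/λ₁| = 2.39/3.27 = 0.73089
Need k ≥ ln(10^-2) / ln(0.73089) = -4.6052 / -0.3135 ≈ 14.690
Smallest integer k satisfying the bound: 15

15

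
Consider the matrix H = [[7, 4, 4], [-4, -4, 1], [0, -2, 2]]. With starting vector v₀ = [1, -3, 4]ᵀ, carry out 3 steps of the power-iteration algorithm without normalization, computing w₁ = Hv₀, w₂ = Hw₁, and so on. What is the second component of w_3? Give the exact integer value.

-408

w1 = Hv₀ = (7·1 + 4·(-3) + 4·4; (-4)·1 + (-4)·(-3) + 1·4; 0·1 + (-2)·(-3) + 2·4) = (11, 12, 14)
w2 = Hw1 = (7·11 + 4·12 + 4·14; (-4)·11 + (-4)·12 + 1·14; 0·11 + (-2)·12 + 2·14) = (181, -78, 4)
w3 = Hw2 = (971, -408, 164)
The requested component of w3 is -408.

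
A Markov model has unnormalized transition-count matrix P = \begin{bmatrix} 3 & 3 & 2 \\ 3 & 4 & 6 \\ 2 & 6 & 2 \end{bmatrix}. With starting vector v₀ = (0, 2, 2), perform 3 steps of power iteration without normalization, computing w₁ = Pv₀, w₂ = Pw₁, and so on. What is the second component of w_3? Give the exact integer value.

2222

w1 = Pv₀ = (3·0 + 3·2 + 2·2; 3·0 + 4·2 + 6·2; 2·0 + 6·2 + 2·2) = (10, 20, 16)
w2 = Pw1 = (3·10 + 3·20 + 2·16; 3·10 + 4·20 + 6·16; 2·10 + 6·20 + 2·16) = (122, 206, 172)
w3 = Pw2 = (1328, 2222, 1824)
The requested component of w3 is 2222.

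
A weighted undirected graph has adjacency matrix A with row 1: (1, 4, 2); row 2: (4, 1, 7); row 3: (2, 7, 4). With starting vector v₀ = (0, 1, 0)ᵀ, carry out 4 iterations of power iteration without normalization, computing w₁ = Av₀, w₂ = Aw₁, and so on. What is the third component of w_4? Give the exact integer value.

w1 = Av₀ = (1·0 + 4·1 + 2·0; 4·0 + 1·1 + 7·0; 2·0 + 7·1 + 4·0) = (4, 1, 7)
w2 = Aw1 = (1·4 + 4·1 + 2·7; 4·4 + 1·1 + 7·7; 2·4 + 7·1 + 4·7) = (22, 66, 43)
w3 = Aw2 = (372, 455, 678)
w4 = Aw3 = (3548, 6689, 6641)
The requested component of w4 is 6641.

6641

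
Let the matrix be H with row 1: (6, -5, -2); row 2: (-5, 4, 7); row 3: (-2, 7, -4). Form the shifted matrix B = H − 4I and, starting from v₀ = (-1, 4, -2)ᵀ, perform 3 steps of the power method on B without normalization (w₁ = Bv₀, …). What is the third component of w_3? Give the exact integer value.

6210

B = H − 4I has rows (2, -5, -2); (-5, 0, 7); (-2, 7, -8)
w1 = Bv₀ = (2·(-1) + (-5)·4 + (-2)·(-2); (-5)·(-1) + 0·4 + 7·(-2); (-2)·(-1) + 7·4 + (-8)·(-2)) = (-18, -9, 46)
w2 = Bw1 = (2·(-18) + (-5)·(-9) + (-2)·46; (-5)·(-18) + 0·(-9) + 7·46; (-2)·(-18) + 7·(-9) + (-8)·46) = (-83, 412, -395)
w3 = Bw2 = (-1436, -2350, 6210)
Requested component of w3: 6210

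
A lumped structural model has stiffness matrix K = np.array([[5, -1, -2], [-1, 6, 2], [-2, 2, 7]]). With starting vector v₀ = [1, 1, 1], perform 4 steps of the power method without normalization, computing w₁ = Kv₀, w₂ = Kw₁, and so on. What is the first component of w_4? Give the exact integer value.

-2674

w1 = Kv₀ = (5·1 + (-1)·1 + (-2)·1; (-1)·1 + 6·1 + 2·1; (-2)·1 + 2·1 + 7·1) = (2, 7, 7)
w2 = Kw1 = (5·2 + (-1)·7 + (-2)·7; (-1)·2 + 6·7 + 2·7; (-2)·2 + 2·7 + 7·7) = (-11, 54, 59)
w3 = Kw2 = (-227, 453, 543)
w4 = Kw3 = (-2674, 4031, 5161)
The requested component of w4 is -2674.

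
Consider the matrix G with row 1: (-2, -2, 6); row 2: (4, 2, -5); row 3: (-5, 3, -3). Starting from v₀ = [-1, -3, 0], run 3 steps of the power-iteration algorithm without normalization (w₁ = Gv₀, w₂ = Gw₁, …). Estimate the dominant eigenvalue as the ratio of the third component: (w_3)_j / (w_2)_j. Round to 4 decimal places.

w1 = Gv₀ = ((-2)·(-1) + (-2)·(-3) + 6·0; 4·(-1) + 2·(-3) + (-5)·0; (-5)·(-1) + 3·(-3) + (-3)·0) = (8, -10, -4)
w2 = Gw1 = ((-2)·8 + (-2)·(-10) + 6·(-4); 4·8 + 2·(-10) + (-5)·(-4); (-5)·8 + 3·(-10) + (-3)·(-4)) = (-20, 32, -58)
w3 = Gw2 = (-372, 274, 370)
Ratio at component: 370 / -58 = -6.3793

-6.3793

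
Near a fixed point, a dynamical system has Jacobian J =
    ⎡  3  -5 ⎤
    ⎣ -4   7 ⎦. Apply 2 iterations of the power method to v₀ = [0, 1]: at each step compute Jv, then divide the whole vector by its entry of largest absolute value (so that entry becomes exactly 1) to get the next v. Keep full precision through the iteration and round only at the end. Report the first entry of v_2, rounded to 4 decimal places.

-0.7246

Jv0 = (-5.00000, 7.00000); divide by 7.00000 → v1 = (-0.71429, 1.00000)
Jv1 = (-7.14286, 9.85714); divide by 9.85714 → v2 = (-0.72464, 1.00000)
Requested entry of v2: -50/69 = -0.7246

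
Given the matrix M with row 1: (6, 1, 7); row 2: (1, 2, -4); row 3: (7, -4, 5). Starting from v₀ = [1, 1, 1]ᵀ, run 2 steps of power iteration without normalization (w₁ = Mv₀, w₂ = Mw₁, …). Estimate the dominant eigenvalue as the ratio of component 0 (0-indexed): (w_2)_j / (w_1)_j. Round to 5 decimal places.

w1 = Mv₀ = (14, -1, 8)
w2 = Mw1 = (139, -20, 142)
Ratio at component: 139 / 14 = 9.92857

λ ≈ 9.92857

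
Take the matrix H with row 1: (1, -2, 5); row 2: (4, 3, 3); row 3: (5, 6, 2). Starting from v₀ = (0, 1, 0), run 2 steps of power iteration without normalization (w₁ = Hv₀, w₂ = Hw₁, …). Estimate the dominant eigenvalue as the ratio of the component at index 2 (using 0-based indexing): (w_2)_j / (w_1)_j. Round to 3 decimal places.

w1 = Hv₀ = (1·0 + (-2)·1 + 5·0; 4·0 + 3·1 + 3·0; 5·0 + 6·1 + 2·0) = (-2, 3, 6)
w2 = Hw1 = (1·(-2) + (-2)·3 + 5·6; 4·(-2) + 3·3 + 3·6; 5·(-2) + 6·3 + 2·6) = (22, 19, 20)
Ratio at component: 20 / 6 = 3.333

λ ≈ 3.333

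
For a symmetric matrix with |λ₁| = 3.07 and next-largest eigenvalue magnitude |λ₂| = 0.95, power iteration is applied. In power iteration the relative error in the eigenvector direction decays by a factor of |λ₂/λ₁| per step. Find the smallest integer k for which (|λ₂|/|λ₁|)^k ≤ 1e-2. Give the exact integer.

4

|λ₂/λ₁| = 0.95/3.07 = 0.30945
Need k ≥ ln(1e-2) / ln(0.30945) = -4.6052 / -1.1730 ≈ 3.926
Smallest integer k satisfying the bound: 4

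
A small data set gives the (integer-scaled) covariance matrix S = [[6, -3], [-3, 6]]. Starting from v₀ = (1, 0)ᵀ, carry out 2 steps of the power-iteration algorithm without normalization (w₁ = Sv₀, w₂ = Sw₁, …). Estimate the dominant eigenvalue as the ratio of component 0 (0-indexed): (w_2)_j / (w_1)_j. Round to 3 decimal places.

w1 = Sv₀ = (6·1 + (-3)·0; (-3)·1 + 6·0) = (6, -3)
w2 = Sw1 = (6·6 + (-3)·(-3); (-3)·6 + 6·(-3)) = (45, -36)
Ratio at component: 45 / 6 = 7.500

7.500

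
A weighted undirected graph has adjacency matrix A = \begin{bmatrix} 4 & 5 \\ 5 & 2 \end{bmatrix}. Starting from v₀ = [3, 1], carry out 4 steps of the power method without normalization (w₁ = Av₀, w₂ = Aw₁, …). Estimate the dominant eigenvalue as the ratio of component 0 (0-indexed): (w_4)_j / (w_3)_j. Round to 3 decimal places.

w1 = Av₀ = (17, 17)
w2 = Aw1 = (153, 119)
w3 = Aw2 = (1207, 1003)
w4 = Aw3 = (9843, 8041)
Ratio at component: 9843 / 1207 = 8.155

8.155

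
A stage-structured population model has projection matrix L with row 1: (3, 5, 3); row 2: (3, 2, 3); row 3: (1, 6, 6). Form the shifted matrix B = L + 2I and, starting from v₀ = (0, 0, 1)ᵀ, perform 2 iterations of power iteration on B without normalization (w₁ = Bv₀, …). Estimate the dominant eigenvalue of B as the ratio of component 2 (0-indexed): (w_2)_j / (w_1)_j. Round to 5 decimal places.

μ ≈ 10.62500

B = L + 2I has rows (5, 5, 3); (3, 4, 3); (1, 6, 8)
w1 = Bv₀ = (5·0 + 5·0 + 3·1; 3·0 + 4·0 + 3·1; 1·0 + 6·0 + 8·1) = (3, 3, 8)
w2 = Bw1 = (5·3 + 5·3 + 3·8; 3·3 + 4·3 + 3·8; 1·3 + 6·3 + 8·8) = (54, 45, 85)
Ratio: 85/8 = 10.62500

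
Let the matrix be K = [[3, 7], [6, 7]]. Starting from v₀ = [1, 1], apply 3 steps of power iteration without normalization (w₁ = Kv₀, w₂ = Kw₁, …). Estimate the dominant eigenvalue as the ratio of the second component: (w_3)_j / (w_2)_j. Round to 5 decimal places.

w1 = Kv₀ = (3·1 + 7·1; 6·1 + 7·1) = (10, 13)
w2 = Kw1 = (3·10 + 7·13; 6·10 + 7·13) = (121, 151)
w3 = Kw2 = (1420, 1783)
Ratio at component: 1783 / 151 = 11.80795

λ ≈ 11.80795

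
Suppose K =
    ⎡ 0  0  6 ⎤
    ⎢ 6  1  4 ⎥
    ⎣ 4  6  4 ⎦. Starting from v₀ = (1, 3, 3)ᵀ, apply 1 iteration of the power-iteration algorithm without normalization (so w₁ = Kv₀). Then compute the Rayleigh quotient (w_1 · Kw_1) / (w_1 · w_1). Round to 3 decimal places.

λ ≈ 10.720

w1 = Kv₀ = (0·1 + 0·3 + 6·3; 6·1 + 1·3 + 4·3; 4·1 + 6·3 + 4·3) = (18, 21, 34)
Kw1 = (204, 265, 334)
w1·Kw1 = 18·204 + 21·265 + 34·334 = 20593; w1·w1 = 18·18 + 21·21 + 34·34 = 1921
λ ≈ 20593/1921 = 10.720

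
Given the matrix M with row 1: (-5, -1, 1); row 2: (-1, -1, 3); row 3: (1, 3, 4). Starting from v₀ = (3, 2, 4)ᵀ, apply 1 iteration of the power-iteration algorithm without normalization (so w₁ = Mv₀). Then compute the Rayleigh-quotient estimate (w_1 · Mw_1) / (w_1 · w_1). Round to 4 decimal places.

w1 = Mv₀ = ((-5)·3 + (-1)·2 + 1·4; (-1)·3 + (-1)·2 + 3·4; 1·3 + 3·2 + 4·4) = (-13, 7, 25)
Mw1 = (83, 81, 108)
w1·Mw1 = (-13)·83 + 7·81 + 25·108 = 2188; w1·w1 = (-13)·(-13) + 7·7 + 25·25 = 843
λ ≈ 2188/843 = 2.5955

λ ≈ 2.5955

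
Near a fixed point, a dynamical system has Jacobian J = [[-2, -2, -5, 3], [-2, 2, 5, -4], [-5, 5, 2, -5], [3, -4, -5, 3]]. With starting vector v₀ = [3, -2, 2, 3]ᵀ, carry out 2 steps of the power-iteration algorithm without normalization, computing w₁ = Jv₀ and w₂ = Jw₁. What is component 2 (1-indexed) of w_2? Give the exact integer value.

w1 = Jv₀ = (-3, -12, -36, 16)
w2 = Jw1 = (258, -262, -197, 267)
The requested component of w2 is -262.

-262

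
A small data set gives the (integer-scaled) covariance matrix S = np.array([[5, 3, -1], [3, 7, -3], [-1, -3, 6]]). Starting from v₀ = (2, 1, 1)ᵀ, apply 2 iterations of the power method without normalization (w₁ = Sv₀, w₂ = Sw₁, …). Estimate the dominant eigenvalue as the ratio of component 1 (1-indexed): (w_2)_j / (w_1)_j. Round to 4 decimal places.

7.4167

w1 = Sv₀ = (5·2 + 3·1 + (-1)·1; 3·2 + 7·1 + (-3)·1; (-1)·2 + (-3)·1 + 6·1) = (12, 10, 1)
w2 = Sw1 = (5·12 + 3·10 + (-1)·1; 3·12 + 7·10 + (-3)·1; (-1)·12 + (-3)·10 + 6·1) = (89, 103, -36)
Ratio at component: 89 / 12 = 7.4167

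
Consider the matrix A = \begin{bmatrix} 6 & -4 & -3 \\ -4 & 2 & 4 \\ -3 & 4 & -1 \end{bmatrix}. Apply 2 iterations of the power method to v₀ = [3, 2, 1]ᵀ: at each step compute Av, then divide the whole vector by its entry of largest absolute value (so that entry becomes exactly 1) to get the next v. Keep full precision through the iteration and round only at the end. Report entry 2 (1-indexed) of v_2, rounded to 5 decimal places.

Av0 = (7.000000, -4.000000, -2.000000); divide by 7.000000 → v1 = (1.000000, -0.571429, -0.285714)
Av1 = (9.142857, -6.285714, -5.000000); divide by 9.142857 → v2 = (1.000000, -0.687500, -0.546875)
Requested entry of v2: -44/64 = -0.68750

-0.68750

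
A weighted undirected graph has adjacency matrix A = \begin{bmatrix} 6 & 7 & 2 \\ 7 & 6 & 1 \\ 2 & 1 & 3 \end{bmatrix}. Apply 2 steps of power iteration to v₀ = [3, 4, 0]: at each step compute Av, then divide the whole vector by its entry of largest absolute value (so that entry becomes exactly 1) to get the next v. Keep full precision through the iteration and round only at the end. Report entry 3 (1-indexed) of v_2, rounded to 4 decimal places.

Av0 = (46.00000, 45.00000, 10.00000); divide by 46.00000 → v1 = (1.00000, 0.97826, 0.21739)
Av1 = (13.28261, 13.08696, 3.63043); divide by 13.28261 → v2 = (1.00000, 0.98527, 0.27332)
Requested entry of v2: 167/611 = 0.2733

0.2733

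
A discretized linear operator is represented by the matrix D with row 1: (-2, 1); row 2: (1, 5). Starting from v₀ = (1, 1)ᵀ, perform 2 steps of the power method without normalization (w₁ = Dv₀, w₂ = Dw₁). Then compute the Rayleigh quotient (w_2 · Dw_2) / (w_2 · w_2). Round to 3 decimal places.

w1 = Dv₀ = (-1, 6)
w2 = Dw1 = (8, 29)
Dw2 = (13, 153)
w2·Dw2 = 8·13 + 29·153 = 4541; w2·w2 = 8·8 + 29·29 = 905
λ ≈ 4541/905 = 5.018

5.018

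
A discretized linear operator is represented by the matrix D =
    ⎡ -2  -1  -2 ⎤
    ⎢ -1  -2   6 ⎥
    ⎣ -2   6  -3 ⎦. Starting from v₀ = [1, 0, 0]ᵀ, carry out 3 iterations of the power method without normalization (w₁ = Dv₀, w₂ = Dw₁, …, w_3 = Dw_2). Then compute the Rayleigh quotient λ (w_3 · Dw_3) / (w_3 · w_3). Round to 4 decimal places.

-7.3739

w1 = Dv₀ = (-2, -1, -2)
w2 = Dw1 = (9, -8, 4)
w3 = Dw2 = (-18, 31, -78)
Dw3 = (161, -512, 456)
w3·Dw3 = (-18)·161 + 31·(-512) + (-78)·456 = -54338; w3·w3 = (-18)·(-18) + 31·31 + (-78)·(-78) = 7369
λ ≈ -54338/7369 = -7.3739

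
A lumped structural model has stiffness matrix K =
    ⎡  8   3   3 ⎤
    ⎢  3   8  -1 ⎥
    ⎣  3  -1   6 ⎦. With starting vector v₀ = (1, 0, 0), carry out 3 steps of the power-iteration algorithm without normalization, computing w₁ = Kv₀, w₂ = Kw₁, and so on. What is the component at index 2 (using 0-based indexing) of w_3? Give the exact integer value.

w1 = Kv₀ = (8·1 + 3·0 + 3·0; 3·1 + 8·0 + (-1)·0; 3·1 + (-1)·0 + 6·0) = (8, 3, 3)
w2 = Kw1 = (8·8 + 3·3 + 3·3; 3·8 + 8·3 + (-1)·3; 3·8 + (-1)·3 + 6·3) = (82, 45, 39)
w3 = Kw2 = (908, 567, 435)
The requested component of w3 is 435.

435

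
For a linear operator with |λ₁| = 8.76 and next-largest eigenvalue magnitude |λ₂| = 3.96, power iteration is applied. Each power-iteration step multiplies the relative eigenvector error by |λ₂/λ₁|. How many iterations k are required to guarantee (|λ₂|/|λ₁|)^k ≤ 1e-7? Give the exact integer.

|λ₂/λ₁| = 3.96/8.76 = 0.45205
Need k ≥ ln(1e-7) / ln(0.45205) = -16.1181 / -0.7940 ≈ 20.301
Smallest integer k satisfying the bound: 21

21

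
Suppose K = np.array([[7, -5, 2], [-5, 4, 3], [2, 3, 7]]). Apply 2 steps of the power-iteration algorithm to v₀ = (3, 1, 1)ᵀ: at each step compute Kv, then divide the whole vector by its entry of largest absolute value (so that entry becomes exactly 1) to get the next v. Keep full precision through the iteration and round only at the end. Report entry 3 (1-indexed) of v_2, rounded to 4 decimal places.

Kv0 = (18.00000, -8.00000, 16.00000); divide by 18.00000 → v1 = (1.00000, -0.44444, 0.88889)
Kv1 = (11.00000, -4.11111, 6.88889); divide by 11.00000 → v2 = (1.00000, -0.37374, 0.62626)
Requested entry of v2: 124/198 = 0.6263

0.6263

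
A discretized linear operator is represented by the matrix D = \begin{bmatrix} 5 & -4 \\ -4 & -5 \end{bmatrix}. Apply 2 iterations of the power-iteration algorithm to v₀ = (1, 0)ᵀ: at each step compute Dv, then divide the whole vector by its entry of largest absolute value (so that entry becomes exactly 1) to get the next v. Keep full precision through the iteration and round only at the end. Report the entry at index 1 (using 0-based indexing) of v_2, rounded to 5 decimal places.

0.00000

Dv0 = (5.000000, -4.000000); divide by 5.000000 → v1 = (1.000000, -0.800000)
Dv1 = (8.200000, 0.000000); divide by 8.200000 → v2 = (1.000000, 0.000000)
Requested entry of v2: 0/41 = 0.00000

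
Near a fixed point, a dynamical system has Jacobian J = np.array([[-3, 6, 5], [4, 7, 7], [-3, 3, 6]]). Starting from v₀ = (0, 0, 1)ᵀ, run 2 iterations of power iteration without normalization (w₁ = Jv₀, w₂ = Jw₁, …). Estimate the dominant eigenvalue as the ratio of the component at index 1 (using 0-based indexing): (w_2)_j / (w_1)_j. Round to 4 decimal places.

w1 = Jv₀ = ((-3)·0 + 6·0 + 5·1; 4·0 + 7·0 + 7·1; (-3)·0 + 3·0 + 6·1) = (5, 7, 6)
w2 = Jw1 = ((-3)·5 + 6·7 + 5·6; 4·5 + 7·7 + 7·6; (-3)·5 + 3·7 + 6·6) = (57, 111, 42)
Ratio at component: 111 / 7 = 15.8571

λ ≈ 15.8571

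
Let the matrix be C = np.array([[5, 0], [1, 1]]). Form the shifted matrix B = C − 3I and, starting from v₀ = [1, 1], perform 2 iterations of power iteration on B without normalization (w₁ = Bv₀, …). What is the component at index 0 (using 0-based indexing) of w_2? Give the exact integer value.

B = C − 3I has rows (2, 0); (1, -2)
w1 = Bv₀ = (2, -1)
w2 = Bw1 = (4, 4)
Requested component of w2: 4

4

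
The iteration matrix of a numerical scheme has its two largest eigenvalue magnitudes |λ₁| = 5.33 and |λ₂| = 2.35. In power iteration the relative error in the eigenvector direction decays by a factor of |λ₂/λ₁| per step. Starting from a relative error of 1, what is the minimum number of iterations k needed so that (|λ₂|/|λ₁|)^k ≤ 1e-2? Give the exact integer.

|λ₂/λ₁| = 2.35/5.33 = 0.44090
Need k ≥ ln(1e-2) / ln(0.44090) = -4.6052 / -0.8189 ≈ 5.623
Smallest integer k satisfying the bound: 6

6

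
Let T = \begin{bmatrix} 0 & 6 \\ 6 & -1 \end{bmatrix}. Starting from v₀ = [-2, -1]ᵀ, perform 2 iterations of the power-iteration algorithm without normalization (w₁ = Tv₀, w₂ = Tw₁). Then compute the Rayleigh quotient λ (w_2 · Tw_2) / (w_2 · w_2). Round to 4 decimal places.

λ ≈ 3.8496

w1 = Tv₀ = (-6, -11)
w2 = Tw1 = (-66, -25)
Tw2 = (-150, -371)
w2·Tw2 = (-66)·(-150) + (-25)·(-371) = 19175; w2·w2 = (-66)·(-66) + (-25)·(-25) = 4981
λ ≈ 19175/4981 = 3.8496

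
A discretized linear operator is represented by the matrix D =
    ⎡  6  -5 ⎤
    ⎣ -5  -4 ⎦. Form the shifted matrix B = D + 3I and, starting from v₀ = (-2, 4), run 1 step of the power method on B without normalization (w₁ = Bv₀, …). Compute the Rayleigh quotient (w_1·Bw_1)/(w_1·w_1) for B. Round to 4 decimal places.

B = D + 3I has rows (9, -5); (-5, -1)
w1 = Bv₀ = (9·(-2) + (-5)·4; (-5)·(-2) + (-1)·4) = (-38, 6)
Bw1 = (-372, 184)
w1·Bw1 = 15240; w1·w1 = 1480; μ ≈ 15240/1480 = 10.2973

μ ≈ 10.2973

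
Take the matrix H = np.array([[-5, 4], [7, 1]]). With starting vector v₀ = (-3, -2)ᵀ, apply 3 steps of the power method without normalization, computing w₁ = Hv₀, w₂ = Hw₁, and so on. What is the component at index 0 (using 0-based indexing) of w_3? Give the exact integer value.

w1 = Hv₀ = ((-5)·(-3) + 4·(-2); 7·(-3) + 1·(-2)) = (7, -23)
w2 = Hw1 = ((-5)·7 + 4·(-23); 7·7 + 1·(-23)) = (-127, 26)
w3 = Hw2 = (739, -863)
The requested component of w3 is 739.

739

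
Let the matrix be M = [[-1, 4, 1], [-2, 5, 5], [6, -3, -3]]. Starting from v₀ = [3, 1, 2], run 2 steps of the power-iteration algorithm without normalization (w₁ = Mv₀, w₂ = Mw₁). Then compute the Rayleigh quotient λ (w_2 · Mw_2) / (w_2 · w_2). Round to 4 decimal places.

1.9822

w1 = Mv₀ = ((-1)·3 + 4·1 + 1·2; (-2)·3 + 5·1 + 5·2; 6·3 + (-3)·1 + (-3)·2) = (3, 9, 9)
w2 = Mw1 = ((-1)·3 + 4·9 + 1·9; (-2)·3 + 5·9 + 5·9; 6·3 + (-3)·9 + (-3)·9) = (42, 84, -36)
Mw2 = (258, 156, 108)
w2·Mw2 = 42·258 + 84·156 + (-36)·108 = 20052; w2·w2 = 42·42 + 84·84 + (-36)·(-36) = 10116
λ ≈ 20052/10116 = 1.9822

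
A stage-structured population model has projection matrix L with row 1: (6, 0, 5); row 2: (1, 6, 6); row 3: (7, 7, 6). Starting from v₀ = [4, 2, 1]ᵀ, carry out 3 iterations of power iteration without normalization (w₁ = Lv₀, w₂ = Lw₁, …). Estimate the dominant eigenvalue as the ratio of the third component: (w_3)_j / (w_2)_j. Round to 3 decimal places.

w1 = Lv₀ = (6·4 + 0·2 + 5·1; 1·4 + 6·2 + 6·1; 7·4 + 7·2 + 6·1) = (29, 22, 48)
w2 = Lw1 = (6·29 + 0·22 + 5·48; 1·29 + 6·22 + 6·48; 7·29 + 7·22 + 6·48) = (414, 449, 645)
w3 = Lw2 = (5709, 6978, 9911)
Ratio at component: 9911 / 645 = 15.366

15.366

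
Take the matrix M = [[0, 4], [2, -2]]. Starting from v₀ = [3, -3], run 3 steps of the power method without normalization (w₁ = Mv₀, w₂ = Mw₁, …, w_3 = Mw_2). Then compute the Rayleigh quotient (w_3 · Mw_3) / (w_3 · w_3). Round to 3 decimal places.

w1 = Mv₀ = (0·3 + 4·(-3); 2·3 + (-2)·(-3)) = (-12, 12)
w2 = Mw1 = (0·(-12) + 4·12; 2·(-12) + (-2)·12) = (48, -48)
w3 = Mw2 = (-192, 192)
Mw3 = (768, -768)
w3·Mw3 = (-192)·768 + 192·(-768) = -294912; w3·w3 = (-192)·(-192) + 192·192 = 73728
λ ≈ -294912/73728 = -4.000

λ ≈ -4.000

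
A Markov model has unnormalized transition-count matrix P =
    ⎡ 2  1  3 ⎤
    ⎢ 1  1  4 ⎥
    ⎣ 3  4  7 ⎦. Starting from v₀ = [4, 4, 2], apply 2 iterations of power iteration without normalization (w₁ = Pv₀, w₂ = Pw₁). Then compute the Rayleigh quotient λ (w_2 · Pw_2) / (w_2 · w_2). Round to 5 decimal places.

w1 = Pv₀ = (18, 16, 42)
w2 = Pw1 = (178, 202, 412)
Pw2 = (1794, 2028, 4226)
w2·Pw2 = 178·1794 + 202·2028 + 412·4226 = 2470100; w2·w2 = 178·178 + 202·202 + 412·412 = 242232
λ ≈ 2470100/242232 = 10.19725

λ ≈ 10.19725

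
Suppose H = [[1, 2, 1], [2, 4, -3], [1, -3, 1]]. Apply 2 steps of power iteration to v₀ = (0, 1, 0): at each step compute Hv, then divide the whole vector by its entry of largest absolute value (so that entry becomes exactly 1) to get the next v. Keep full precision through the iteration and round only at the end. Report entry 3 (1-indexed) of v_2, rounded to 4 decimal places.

Hv0 = (2.00000, 4.00000, -3.00000); divide by 4.00000 → v1 = (0.50000, 1.00000, -0.75000)
Hv1 = (1.75000, 7.25000, -3.25000); divide by 7.25000 → v2 = (0.24138, 1.00000, -0.44828)
Requested entry of v2: -13/29 = -0.4483

-0.4483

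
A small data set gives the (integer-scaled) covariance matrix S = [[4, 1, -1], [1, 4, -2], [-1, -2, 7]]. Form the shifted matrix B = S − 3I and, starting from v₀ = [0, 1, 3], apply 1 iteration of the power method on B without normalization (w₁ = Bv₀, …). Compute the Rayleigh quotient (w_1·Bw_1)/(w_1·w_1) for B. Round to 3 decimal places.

B = S − 3I has rows (1, 1, -1); (1, 1, -2); (-1, -2, 4)
w1 = Bv₀ = (1·0 + 1·1 + (-1)·3; 1·0 + 1·1 + (-2)·3; (-1)·0 + (-2)·1 + 4·3) = (-2, -5, 10)
Bw1 = (-17, -27, 52)
w1·Bw1 = 689; w1·w1 = 129; μ ≈ 689/129 = 5.341

μ ≈ 5.341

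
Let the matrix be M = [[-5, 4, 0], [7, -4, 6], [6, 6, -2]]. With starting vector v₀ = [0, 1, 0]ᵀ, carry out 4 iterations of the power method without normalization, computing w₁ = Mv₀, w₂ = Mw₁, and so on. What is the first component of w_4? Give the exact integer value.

-5076

w1 = Mv₀ = ((-5)·0 + 4·1 + 0·0; 7·0 + (-4)·1 + 6·0; 6·0 + 6·1 + (-2)·0) = (4, -4, 6)
w2 = Mw1 = ((-5)·4 + 4·(-4) + 0·6; 7·4 + (-4)·(-4) + 6·6; 6·4 + 6·(-4) + (-2)·6) = (-36, 80, -12)
w3 = Mw2 = (500, -644, 288)
w4 = Mw3 = (-5076, 7804, -1440)
The requested component of w4 is -5076.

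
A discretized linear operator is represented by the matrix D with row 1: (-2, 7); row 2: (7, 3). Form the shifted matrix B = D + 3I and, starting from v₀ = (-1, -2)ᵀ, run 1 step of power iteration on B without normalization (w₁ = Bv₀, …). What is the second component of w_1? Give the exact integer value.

B = D + 3I has rows (1, 7); (7, 6)
w1 = Bv₀ = (1·(-1) + 7·(-2); 7·(-1) + 6·(-2)) = (-15, -19)
Requested component of w1: -19

-19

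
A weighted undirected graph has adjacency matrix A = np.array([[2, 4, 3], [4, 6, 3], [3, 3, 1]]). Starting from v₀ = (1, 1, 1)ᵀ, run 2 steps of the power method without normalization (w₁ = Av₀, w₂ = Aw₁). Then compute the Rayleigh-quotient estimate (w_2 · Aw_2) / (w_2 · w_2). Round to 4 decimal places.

w1 = Av₀ = (9, 13, 7)
w2 = Aw1 = (91, 135, 73)
Aw2 = (941, 1393, 751)
w2·Aw2 = 91·941 + 135·1393 + 73·751 = 328509; w2·w2 = 91·91 + 135·135 + 73·73 = 31835
λ ≈ 328509/31835 = 10.3191

λ ≈ 10.3191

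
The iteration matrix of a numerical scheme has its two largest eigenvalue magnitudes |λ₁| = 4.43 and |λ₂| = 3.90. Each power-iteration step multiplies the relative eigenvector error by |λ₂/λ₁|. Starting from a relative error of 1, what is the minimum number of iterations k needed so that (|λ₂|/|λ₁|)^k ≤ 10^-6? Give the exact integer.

109

|λ₂/λ₁| = 3.90/4.43 = 0.88036
Need k ≥ ln(10^-6) / ln(0.88036) = -13.8155 / -0.1274 ≈ 108.422
Smallest integer k satisfying the bound: 109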